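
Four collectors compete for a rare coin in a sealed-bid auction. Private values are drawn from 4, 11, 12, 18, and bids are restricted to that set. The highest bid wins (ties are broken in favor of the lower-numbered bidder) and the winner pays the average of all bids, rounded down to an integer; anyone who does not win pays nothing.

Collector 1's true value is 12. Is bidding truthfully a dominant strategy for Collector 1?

Consider the case where Collector 2 bids 4, Collector 3 bids 4 and Collector 4 bids 4.
Truthful bid 12: wins, pays 6, utility 12 - 6 = 6.
Bid 4 instead: wins, pays 4, utility 12 - 4 = 8.
Since 8 > 6, bidding 4 is strictly better here, so truthful bidding is not dominant.

No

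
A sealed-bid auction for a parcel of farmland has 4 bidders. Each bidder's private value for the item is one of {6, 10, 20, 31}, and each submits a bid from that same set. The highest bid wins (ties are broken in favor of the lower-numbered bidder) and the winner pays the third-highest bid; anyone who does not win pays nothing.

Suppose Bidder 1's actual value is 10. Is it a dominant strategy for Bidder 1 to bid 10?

Consider the case where Bidder 2 bids 6, Bidder 3 bids 6 and Bidder 4 bids 20.
Truthful bid 10: loses, pays 0, utility 0.
Bid 20 instead: wins, pays 6, utility 10 - 6 = 4.
Since 4 > 0, bidding 20 is strictly better here, so truthful bidding is not dominant.

No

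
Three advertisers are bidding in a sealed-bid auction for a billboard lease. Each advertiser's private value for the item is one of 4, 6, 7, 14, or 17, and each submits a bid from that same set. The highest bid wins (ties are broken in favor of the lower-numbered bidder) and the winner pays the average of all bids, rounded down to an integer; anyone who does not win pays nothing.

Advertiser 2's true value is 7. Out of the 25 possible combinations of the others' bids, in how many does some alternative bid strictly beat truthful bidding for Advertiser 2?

Others bid (4, 4): truth gives 2; bid 6 gives 3 > 2. Violating.
Others bid (4, 6): truth gives 2; no alternative beats it.
Others bid (4, 7): truth gives 1; no alternative beats it.
(Checking all 25 profiles: 1 has a profitable deviation, 24 do not.)

1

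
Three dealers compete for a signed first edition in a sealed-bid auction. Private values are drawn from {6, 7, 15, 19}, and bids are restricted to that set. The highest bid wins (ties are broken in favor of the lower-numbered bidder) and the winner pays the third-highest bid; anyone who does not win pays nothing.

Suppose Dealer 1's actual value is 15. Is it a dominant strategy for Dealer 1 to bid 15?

No

Consider the case where Dealer 2 bids 6 and Dealer 3 bids 19.
Truthful bid 15: loses, pays 0, utility 0.
Bid 19 instead: wins, pays 6, utility 15 - 6 = 9.
Since 9 > 0, bidding 19 is strictly better here, so truthful bidding is not dominant.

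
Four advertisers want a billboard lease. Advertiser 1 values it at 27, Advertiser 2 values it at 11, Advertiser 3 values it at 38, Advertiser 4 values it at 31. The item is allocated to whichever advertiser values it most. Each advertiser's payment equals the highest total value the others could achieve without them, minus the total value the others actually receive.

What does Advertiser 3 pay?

31

Advertiser 3 has the highest value and receives the item.
Without Advertiser 3, the item would go to the next-highest value, 31, so the others could achieve 31.
With Advertiser 3 present and winning, the others receive nothing, so their total is 0.
Payment = 31 - 0 = 31.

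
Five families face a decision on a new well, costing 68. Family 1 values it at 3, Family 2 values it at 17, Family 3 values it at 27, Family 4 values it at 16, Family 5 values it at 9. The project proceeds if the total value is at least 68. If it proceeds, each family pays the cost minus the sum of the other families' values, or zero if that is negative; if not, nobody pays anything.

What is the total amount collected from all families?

53

Total value 72 ≥ cost 68, so it is built.
Family 1: others sum to 69; max(0, 68 - 69) = 0.
Family 2: others sum to 55; max(0, 68 - 55) = 13.
Family 3: others sum to 45; max(0, 68 - 45) = 23.
Family 4: others sum to 56; max(0, 68 - 56) = 12.
Family 5: others sum to 63; max(0, 68 - 63) = 5.
Total collected = 0 + 13 + 23 + 12 + 5 = 53.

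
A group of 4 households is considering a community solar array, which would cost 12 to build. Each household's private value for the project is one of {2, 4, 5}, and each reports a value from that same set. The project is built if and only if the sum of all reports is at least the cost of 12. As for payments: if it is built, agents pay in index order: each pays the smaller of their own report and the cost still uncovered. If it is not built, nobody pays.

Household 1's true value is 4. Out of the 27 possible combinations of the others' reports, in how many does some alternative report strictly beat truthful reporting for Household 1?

Others report (2, 4, 4): truth gives 0; report 2 gives 2 > 0. Violating.
Others report (2, 4, 5): truth gives 0; report 2 gives 2 > 0. Violating.
Others report (2, 5, 4): truth gives 0; report 2 gives 2 > 0. Violating.
Others report (2, 5, 5): truth gives 0; report 2 gives 2 > 0. Violating.
Others report (2, 2, 2): truth gives 0; no alternative beats it.
Others report (2, 2, 4): truth gives 0; no alternative beats it.
(Checking all 27 profiles: 20 have a profitable deviation, 7 do not.)

20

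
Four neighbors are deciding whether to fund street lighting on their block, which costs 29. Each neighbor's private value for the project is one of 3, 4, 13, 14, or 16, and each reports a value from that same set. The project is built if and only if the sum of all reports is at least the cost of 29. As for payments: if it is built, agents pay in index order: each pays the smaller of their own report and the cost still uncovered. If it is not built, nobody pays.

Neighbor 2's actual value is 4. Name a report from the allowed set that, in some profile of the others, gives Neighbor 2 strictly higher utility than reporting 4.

3

Suppose Neighbor 1 reports 3, Neighbor 3 reports 13 and Neighbor 4 reports 13.
Report 4: project built, pays 4, utility 4 - 4 = 0.
Report 3: project built, pays 3, utility 4 - 3 = 1.
So reporting 3 beats truth here (1 > 0).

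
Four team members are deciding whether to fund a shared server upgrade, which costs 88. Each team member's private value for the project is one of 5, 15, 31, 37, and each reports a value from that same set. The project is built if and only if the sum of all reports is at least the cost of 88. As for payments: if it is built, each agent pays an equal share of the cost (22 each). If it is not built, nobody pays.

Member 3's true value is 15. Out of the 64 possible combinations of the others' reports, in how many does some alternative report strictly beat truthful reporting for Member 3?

Others report (5, 31, 37): truth gives -7; report 5 gives 0 > -7. Violating.
Others report (5, 37, 31): truth gives -7; report 5 gives 0 > -7. Violating.
Others report (5, 37, 37): truth gives -7; report 5 gives 0 > -7. Violating.
Others report (15, 31, 31): truth gives -7; report 5 gives 0 > -7. Violating.
Others report (5, 5, 5): truth gives 0; no alternative beats it.
Others report (5, 5, 15): truth gives 0; no alternative beats it.
(Checking all 64 profiles: 12 have a profitable deviation, 52 do not.)

12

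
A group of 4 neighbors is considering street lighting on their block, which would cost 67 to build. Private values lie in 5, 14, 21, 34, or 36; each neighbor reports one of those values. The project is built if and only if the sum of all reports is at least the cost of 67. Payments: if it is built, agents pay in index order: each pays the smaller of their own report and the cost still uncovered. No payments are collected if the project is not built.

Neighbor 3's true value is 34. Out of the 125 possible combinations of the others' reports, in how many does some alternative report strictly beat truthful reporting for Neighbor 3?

Others report (5, 5, 36): truth gives 0; report 21 gives 13 > 0. Violating.
Others report (5, 14, 34): truth gives 0; report 14 gives 20 > 0. Violating.
Others report (5, 14, 36): truth gives 0; report 14 gives 20 > 0. Violating.
Others report (5, 21, 21): truth gives 0; report 21 gives 13 > 0. Violating.
Others report (5, 5, 5): truth gives 0; no alternative beats it.
Others report (5, 5, 14): truth gives 0; no alternative beats it.
(Checking all 125 profiles: 83 have a profitable deviation, 42 do not.)

83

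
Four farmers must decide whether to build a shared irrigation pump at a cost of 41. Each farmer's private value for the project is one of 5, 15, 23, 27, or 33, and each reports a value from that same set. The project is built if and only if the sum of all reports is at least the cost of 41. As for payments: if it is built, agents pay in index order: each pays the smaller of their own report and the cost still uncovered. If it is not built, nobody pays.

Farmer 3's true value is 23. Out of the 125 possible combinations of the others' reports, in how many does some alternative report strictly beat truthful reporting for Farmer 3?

Others report (5, 5, 23): truth gives 0; report 15 gives 8 > 0. Violating.
Others report (5, 5, 27): truth gives 0; report 5 gives 18 > 0. Violating.
Others report (5, 5, 33): truth gives 0; report 5 gives 18 > 0. Violating.
Others report (5, 15, 15): truth gives 2; report 15 gives 8 > 2. Violating.
Others report (5, 5, 5): truth gives 0; no alternative beats it.
Others report (5, 5, 15): truth gives 0; no alternative beats it.
(Checking all 125 profiles: 33 have a profitable deviation, 92 do not.)

33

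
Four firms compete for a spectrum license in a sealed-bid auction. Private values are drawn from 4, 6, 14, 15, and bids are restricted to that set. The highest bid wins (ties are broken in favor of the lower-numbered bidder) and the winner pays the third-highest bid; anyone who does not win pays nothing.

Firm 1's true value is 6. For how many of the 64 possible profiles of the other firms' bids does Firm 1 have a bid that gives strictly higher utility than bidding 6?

6

Others bid (4, 4, 14): truth gives 0; bid 14 gives 2 > 0. Violating.
Others bid (4, 4, 15): truth gives 0; bid 15 gives 2 > 0. Violating.
Others bid (4, 14, 4): truth gives 0; bid 14 gives 2 > 0. Violating.
Others bid (4, 15, 4): truth gives 0; bid 15 gives 2 > 0. Violating.
Others bid (4, 4, 4): truth gives 2; no alternative beats it.
Others bid (4, 4, 6): truth gives 2; no alternative beats it.
(Checking all 64 profiles: 6 have a profitable deviation, 58 do not.)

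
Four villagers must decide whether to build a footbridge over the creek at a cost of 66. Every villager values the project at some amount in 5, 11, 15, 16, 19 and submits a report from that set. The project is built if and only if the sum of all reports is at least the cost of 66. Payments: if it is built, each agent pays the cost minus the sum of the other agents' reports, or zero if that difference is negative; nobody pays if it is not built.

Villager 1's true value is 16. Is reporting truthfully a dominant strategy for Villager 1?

Check each profile of the others' reports and compare truth against every alternative report.
Others report (19, 19, 19): truth gives 7, best alternative gives 7.
Others report (16, 19, 19): truth gives 4, best alternative gives 4.
Others report (19, 16, 19): truth gives 4, best alternative gives 4.
Others report (19, 19, 16): truth gives 4, best alternative gives 4.
Others report (15, 19, 19): truth gives 3, best alternative gives 3.
Others report (19, 15, 19): truth gives 3, best alternative gives 3.
(Remaining 119 profiles checked similarly; truth is weakly best in each.)
In every case the truthful report is at least as good as any alternative, so it is a dominant strategy.

Yes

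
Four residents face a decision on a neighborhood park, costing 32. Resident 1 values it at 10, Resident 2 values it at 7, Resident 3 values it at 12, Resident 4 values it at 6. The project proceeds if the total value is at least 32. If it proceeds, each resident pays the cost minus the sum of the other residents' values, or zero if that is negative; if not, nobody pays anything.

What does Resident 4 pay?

Total value 35 ≥ cost 32, so the project is built.
The other residents' values sum to 29.
Cost minus that sum is 32 - 29 = 3.

3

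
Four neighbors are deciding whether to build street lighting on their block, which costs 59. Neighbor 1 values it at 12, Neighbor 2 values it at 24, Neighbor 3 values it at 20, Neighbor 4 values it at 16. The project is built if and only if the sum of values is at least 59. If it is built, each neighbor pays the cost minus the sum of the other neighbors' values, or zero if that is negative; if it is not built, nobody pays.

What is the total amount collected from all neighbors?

21

Total value 72 ≥ cost 59, so it is built.
Neighbor 1: others sum to 60; max(0, 59 - 60) = 0.
Neighbor 2: others sum to 48; max(0, 59 - 48) = 11.
Neighbor 3: others sum to 52; max(0, 59 - 52) = 7.
Neighbor 4: others sum to 56; max(0, 59 - 56) = 3.
Total collected = 0 + 11 + 7 + 3 = 21.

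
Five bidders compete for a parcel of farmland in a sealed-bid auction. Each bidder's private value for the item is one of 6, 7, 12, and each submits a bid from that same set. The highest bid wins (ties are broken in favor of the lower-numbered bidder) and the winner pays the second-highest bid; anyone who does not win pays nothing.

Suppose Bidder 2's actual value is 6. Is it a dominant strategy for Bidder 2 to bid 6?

Yes

Check each profile of the others' bids and compare truth against every alternative bid.
Others bid (6, 6, 6, 7): truth gives 0, best alternative gives -1.
Others bid (6, 6, 7, 6): truth gives 0, best alternative gives -1.
Others bid (6, 6, 7, 7): truth gives 0, best alternative gives -1.
Others bid (6, 7, 6, 6): truth gives 0, best alternative gives -1.
Others bid (6, 7, 6, 7): truth gives 0, best alternative gives -1.
Others bid (6, 7, 7, 6): truth gives 0, best alternative gives -1.
(Remaining 75 profiles checked similarly; truth is weakly best in each.)
In every case the truthful bid is at least as good as any alternative, so it is a dominant strategy.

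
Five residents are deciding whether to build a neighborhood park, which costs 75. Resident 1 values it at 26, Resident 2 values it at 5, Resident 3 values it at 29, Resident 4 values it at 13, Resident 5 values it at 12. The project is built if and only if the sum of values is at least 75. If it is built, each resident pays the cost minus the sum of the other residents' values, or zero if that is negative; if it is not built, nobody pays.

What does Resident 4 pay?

Total value 85 ≥ cost 75, so the project is built.
The other residents' values sum to 72.
Cost minus that sum is 75 - 72 = 3.

3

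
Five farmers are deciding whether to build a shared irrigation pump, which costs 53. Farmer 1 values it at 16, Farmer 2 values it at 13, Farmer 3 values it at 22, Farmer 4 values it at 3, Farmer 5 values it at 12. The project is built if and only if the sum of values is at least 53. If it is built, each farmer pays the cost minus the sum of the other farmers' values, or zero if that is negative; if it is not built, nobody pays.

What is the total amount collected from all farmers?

12

Total value 66 ≥ cost 53, so it is built.
Farmer 1: others sum to 50; max(0, 53 - 50) = 3.
Farmer 2: others sum to 53; max(0, 53 - 53) = 0.
Farmer 3: others sum to 44; max(0, 53 - 44) = 9.
Farmer 4: others sum to 63; max(0, 53 - 63) = 0.
Farmer 5: others sum to 54; max(0, 53 - 54) = 0.
Total collected = 3 + 0 + 9 + 0 + 0 = 12.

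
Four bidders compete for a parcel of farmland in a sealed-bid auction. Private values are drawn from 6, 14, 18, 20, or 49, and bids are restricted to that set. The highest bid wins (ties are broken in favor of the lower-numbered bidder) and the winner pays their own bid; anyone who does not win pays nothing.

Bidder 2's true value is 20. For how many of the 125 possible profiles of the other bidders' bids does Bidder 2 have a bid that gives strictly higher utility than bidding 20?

Others bid (6, 6, 6): truth gives 0; bid 14 gives 6 > 0. Violating.
Others bid (6, 6, 14): truth gives 0; bid 14 gives 6 > 0. Violating.
Others bid (6, 6, 18): truth gives 0; bid 18 gives 2 > 0. Violating.
Others bid (6, 14, 6): truth gives 0; bid 14 gives 6 > 0. Violating.
Others bid (6, 6, 20): truth gives 0; no alternative beats it.
Others bid (6, 6, 49): truth gives 0; no alternative beats it.
(Checking all 125 profiles: 18 have a profitable deviation, 107 do not.)

18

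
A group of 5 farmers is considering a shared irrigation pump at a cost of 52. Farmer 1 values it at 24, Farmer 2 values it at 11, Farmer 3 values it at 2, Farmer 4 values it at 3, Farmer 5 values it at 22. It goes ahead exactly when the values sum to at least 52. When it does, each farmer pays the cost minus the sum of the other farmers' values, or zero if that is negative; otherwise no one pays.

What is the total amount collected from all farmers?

Total value 62 ≥ cost 52, so it is built.
Farmer 1: others sum to 38; max(0, 52 - 38) = 14.
Farmer 2: others sum to 51; max(0, 52 - 51) = 1.
Farmer 3: others sum to 60; max(0, 52 - 60) = 0.
Farmer 4: others sum to 59; max(0, 52 - 59) = 0.
Farmer 5: others sum to 40; max(0, 52 - 40) = 12.
Total collected = 14 + 1 + 0 + 0 + 12 = 27.

27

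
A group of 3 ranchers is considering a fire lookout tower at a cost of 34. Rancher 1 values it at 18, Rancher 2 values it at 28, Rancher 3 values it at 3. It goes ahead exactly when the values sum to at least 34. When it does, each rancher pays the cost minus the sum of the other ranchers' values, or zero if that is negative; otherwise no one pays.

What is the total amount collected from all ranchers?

Total value 49 ≥ cost 34, so it is built.
Rancher 1: others sum to 31; max(0, 34 - 31) = 3.
Rancher 2: others sum to 21; max(0, 34 - 21) = 13.
Rancher 3: others sum to 46; max(0, 34 - 46) = 0.
Total collected = 3 + 13 + 0 = 16.

16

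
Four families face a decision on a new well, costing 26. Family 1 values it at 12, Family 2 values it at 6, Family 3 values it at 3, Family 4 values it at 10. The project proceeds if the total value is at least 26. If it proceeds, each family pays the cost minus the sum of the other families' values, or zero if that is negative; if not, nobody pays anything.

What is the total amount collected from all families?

Total value 31 ≥ cost 26, so it is built.
Family 1: others sum to 19; max(0, 26 - 19) = 7.
Family 2: others sum to 25; max(0, 26 - 25) = 1.
Family 3: others sum to 28; max(0, 26 - 28) = 0.
Family 4: others sum to 21; max(0, 26 - 21) = 5.
Total collected = 7 + 1 + 0 + 5 = 13.

13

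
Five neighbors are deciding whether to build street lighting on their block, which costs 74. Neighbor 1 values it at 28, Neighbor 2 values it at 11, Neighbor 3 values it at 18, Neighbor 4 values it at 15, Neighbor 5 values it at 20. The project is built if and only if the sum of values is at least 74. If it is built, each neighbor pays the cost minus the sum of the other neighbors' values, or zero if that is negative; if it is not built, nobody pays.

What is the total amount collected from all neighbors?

12

Total value 92 ≥ cost 74, so it is built.
Neighbor 1: others sum to 64; max(0, 74 - 64) = 10.
Neighbor 2: others sum to 81; max(0, 74 - 81) = 0.
Neighbor 3: others sum to 74; max(0, 74 - 74) = 0.
Neighbor 4: others sum to 77; max(0, 74 - 77) = 0.
Neighbor 5: others sum to 72; max(0, 74 - 72) = 2.
Total collected = 10 + 0 + 0 + 0 + 2 = 12.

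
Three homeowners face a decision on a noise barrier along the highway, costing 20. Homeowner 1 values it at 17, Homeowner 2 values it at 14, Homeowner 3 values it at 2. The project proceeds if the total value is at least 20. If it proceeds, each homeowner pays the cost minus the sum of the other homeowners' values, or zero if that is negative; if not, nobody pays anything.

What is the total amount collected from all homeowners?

5

Total value 33 ≥ cost 20, so it is built.
Homeowner 1: others sum to 16; max(0, 20 - 16) = 4.
Homeowner 2: others sum to 19; max(0, 20 - 19) = 1.
Homeowner 3: others sum to 31; max(0, 20 - 31) = 0.
Total collected = 4 + 1 + 0 = 5.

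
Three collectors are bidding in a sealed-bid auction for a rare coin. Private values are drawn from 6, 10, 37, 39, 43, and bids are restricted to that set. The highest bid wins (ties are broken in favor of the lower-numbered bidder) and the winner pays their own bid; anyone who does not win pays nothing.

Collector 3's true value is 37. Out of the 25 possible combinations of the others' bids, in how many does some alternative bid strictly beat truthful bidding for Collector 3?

Others bid (6, 6): truth gives 0; bid 10 gives 27 > 0. Violating.
Others bid (6, 10): truth gives 0; no alternative beats it.
Others bid (6, 37): truth gives 0; no alternative beats it.
(Checking all 25 profiles: 1 has a profitable deviation, 24 do not.)

1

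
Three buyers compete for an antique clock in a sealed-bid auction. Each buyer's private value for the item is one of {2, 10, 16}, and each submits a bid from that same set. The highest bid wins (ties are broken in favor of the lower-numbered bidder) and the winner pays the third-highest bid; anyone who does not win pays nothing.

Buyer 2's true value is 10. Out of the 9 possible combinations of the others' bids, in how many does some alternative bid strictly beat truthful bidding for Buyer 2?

2

Others bid (2, 16): truth gives 0; bid 16 gives 8 > 0. Violating.
Others bid (10, 2): truth gives 0; bid 16 gives 8 > 0. Violating.
Others bid (2, 2): truth gives 8; no alternative beats it.
Others bid (2, 10): truth gives 8; no alternative beats it.
(Checking all 9 profiles: 2 have a profitable deviation, 7 do not.)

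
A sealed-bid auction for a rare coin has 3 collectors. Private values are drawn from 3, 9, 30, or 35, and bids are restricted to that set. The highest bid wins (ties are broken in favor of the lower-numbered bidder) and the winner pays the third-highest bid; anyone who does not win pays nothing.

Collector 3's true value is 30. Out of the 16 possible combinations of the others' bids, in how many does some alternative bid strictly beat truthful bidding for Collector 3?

4

Others bid (3, 30): truth gives 0; bid 35 gives 27 > 0. Violating.
Others bid (9, 30): truth gives 0; bid 35 gives 21 > 0. Violating.
Others bid (30, 3): truth gives 0; bid 35 gives 27 > 0. Violating.
Others bid (30, 9): truth gives 0; bid 35 gives 21 > 0. Violating.
Others bid (3, 3): truth gives 27; no alternative beats it.
Others bid (3, 9): truth gives 27; no alternative beats it.
(Checking all 16 profiles: 4 have a profitable deviation, 12 do not.)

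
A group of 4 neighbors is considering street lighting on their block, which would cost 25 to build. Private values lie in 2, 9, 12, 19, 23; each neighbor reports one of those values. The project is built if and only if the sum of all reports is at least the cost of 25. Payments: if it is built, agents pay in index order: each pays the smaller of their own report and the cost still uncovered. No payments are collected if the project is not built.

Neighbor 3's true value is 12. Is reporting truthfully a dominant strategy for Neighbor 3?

Consider the case where Neighbor 1 reports 2, Neighbor 2 reports 2 and Neighbor 4 reports 12.
Truthful report 12: project built, pays 12, utility 12 - 12 = 0.
Report 9 instead: project built, pays 9, utility 12 - 9 = 3.
Since 3 > 0, reporting 9 is strictly better here, so truthful reporting is not dominant.

No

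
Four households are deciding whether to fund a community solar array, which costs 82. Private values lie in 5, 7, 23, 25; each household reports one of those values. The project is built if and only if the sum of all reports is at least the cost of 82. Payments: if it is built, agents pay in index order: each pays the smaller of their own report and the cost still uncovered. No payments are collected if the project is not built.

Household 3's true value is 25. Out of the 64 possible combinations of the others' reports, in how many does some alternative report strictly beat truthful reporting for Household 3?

8

Others report (23, 23, 23): truth gives 0; report 23 gives 2 > 0. Violating.
Others report (23, 23, 25): truth gives 0; report 23 gives 2 > 0. Violating.
Others report (23, 25, 23): truth gives 0; report 23 gives 2 > 0. Violating.
Others report (23, 25, 25): truth gives 0; report 23 gives 2 > 0. Violating.
Others report (5, 5, 5): truth gives 0; no alternative beats it.
Others report (5, 5, 7): truth gives 0; no alternative beats it.
(Checking all 64 profiles: 8 have a profitable deviation, 56 do not.)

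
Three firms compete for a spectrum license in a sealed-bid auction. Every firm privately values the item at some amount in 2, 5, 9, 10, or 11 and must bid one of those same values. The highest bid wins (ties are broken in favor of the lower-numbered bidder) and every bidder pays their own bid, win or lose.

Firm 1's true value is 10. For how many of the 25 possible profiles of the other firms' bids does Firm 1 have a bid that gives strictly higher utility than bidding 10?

Others bid (2, 2): truth gives 0; bid 2 gives 8 > 0. Violating.
Others bid (2, 5): truth gives 0; bid 5 gives 5 > 0. Violating.
Others bid (2, 9): truth gives 0; bid 9 gives 1 > 0. Violating.
Others bid (2, 11): truth gives -10; bid 11 gives -1 > -10. Violating.
Others bid (2, 10): truth gives 0; no alternative beats it.
Others bid (5, 10): truth gives 0; no alternative beats it.
(Checking all 25 profiles: 18 have a profitable deviation, 7 do not.)

18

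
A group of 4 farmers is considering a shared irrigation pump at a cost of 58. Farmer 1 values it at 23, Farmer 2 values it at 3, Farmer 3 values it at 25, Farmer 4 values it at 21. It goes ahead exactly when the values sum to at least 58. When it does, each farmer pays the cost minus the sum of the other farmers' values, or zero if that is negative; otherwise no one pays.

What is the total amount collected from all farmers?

27

Total value 72 ≥ cost 58, so it is built.
Farmer 1: others sum to 49; max(0, 58 - 49) = 9.
Farmer 2: others sum to 69; max(0, 58 - 69) = 0.
Farmer 3: others sum to 47; max(0, 58 - 47) = 11.
Farmer 4: others sum to 51; max(0, 58 - 51) = 7.
Total collected = 9 + 0 + 11 + 7 = 27.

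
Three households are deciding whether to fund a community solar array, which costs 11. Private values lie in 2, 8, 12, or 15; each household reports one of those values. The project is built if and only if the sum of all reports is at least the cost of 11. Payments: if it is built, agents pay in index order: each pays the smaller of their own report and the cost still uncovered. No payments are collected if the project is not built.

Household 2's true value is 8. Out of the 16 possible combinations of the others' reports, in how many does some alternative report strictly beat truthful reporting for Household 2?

7

Others report (2, 8): truth gives 0; report 2 gives 6 > 0. Violating.
Others report (2, 12): truth gives 0; report 2 gives 6 > 0. Violating.
Others report (2, 15): truth gives 0; report 2 gives 6 > 0. Violating.
Others report (8, 2): truth gives 5; report 2 gives 6 > 5. Violating.
Others report (2, 2): truth gives 0; no alternative beats it.
Others report (12, 2): truth gives 8; no alternative beats it.
(Checking all 16 profiles: 7 have a profitable deviation, 9 do not.)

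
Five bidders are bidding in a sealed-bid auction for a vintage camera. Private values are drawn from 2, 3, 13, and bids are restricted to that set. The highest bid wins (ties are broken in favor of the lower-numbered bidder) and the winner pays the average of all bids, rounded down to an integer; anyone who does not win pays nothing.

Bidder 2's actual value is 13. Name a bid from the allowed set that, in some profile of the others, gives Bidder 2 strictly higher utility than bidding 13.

Suppose Bidder 1 bids 2, Bidder 3 bids 2, Bidder 4 bids 2 and Bidder 5 bids 2.
Bid 13: wins, pays 4, utility 13 - 4 = 9.
Bid 3: wins, pays 2, utility 13 - 2 = 11.
So bidding 3 beats truth here (11 > 9).

3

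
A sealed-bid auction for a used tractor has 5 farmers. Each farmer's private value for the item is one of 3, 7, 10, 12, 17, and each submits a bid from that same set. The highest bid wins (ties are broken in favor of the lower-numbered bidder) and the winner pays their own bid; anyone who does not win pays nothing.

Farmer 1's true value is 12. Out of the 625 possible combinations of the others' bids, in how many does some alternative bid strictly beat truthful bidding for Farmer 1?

Others bid (3, 3, 3, 3): truth gives 0; bid 3 gives 9 > 0. Violating.
Others bid (3, 3, 3, 7): truth gives 0; bid 7 gives 5 > 0. Violating.
Others bid (3, 3, 3, 10): truth gives 0; bid 10 gives 2 > 0. Violating.
Others bid (3, 3, 7, 3): truth gives 0; bid 7 gives 5 > 0. Violating.
Others bid (3, 3, 3, 12): truth gives 0; no alternative beats it.
Others bid (3, 3, 3, 17): truth gives 0; no alternative beats it.
(Checking all 625 profiles: 81 have a profitable deviation, 544 do not.)

81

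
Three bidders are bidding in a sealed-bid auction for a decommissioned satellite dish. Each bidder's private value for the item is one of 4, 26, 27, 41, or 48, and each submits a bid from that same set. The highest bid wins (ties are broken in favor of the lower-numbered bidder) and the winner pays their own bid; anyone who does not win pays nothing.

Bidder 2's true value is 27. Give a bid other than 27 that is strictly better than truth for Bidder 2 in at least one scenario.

Suppose Bidder 1 bids 4 and Bidder 3 bids 4.
Bid 27: wins, pays 27, utility 27 - 27 = 0.
Bid 26: wins, pays 26, utility 27 - 26 = 1.
So bidding 26 beats truth here (1 > 0).

26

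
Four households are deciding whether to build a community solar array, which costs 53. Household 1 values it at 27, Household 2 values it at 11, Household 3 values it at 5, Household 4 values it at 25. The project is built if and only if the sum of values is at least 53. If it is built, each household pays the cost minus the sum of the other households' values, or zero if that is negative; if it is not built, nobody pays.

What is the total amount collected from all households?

Total value 68 ≥ cost 53, so it is built.
Household 1: others sum to 41; max(0, 53 - 41) = 12.
Household 2: others sum to 57; max(0, 53 - 57) = 0.
Household 3: others sum to 63; max(0, 53 - 63) = 0.
Household 4: others sum to 43; max(0, 53 - 43) = 10.
Total collected = 12 + 0 + 0 + 10 = 22.

22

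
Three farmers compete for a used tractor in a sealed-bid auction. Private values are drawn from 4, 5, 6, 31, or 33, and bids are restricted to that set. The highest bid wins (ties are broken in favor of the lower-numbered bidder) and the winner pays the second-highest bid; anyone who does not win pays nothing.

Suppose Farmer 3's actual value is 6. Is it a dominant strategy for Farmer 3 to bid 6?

Check each profile of the others' bids and compare truth against every alternative bid.
Others bid (4, 4): truth gives 2, best alternative gives 2.
Others bid (4, 5): truth gives 1, best alternative gives 1.
Others bid (5, 4): truth gives 1, best alternative gives 1.
Others bid (5, 5): truth gives 1, best alternative gives 1.
Others bid (4, 6): truth gives 0, best alternative gives 0.
Others bid (4, 31): truth gives 0, best alternative gives 0.
(Remaining 19 profiles checked similarly; truth is weakly best in each.)
In every case the truthful bid is at least as good as any alternative, so it is a dominant strategy.

Yes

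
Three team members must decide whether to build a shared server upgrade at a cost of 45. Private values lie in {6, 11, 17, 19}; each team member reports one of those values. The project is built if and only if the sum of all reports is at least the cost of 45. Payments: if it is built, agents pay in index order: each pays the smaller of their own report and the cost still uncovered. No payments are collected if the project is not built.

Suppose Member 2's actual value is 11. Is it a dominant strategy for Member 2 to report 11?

Check each profile of the others' reports and compare truth against every alternative report.
Others report (6, 6): truth gives 0, best alternative gives 0.
Others report (6, 11): truth gives 0, best alternative gives 0.
Others report (6, 17): truth gives 0, best alternative gives 0.
Others report (6, 19): truth gives 0, best alternative gives 0.
Others report (11, 6): truth gives 0, best alternative gives 0.
Others report (11, 11): truth gives 0, best alternative gives 0.
(Remaining 10 profiles checked similarly; truth is weakly best in each.)
In every case the truthful report is at least as good as any alternative, so it is a dominant strategy.

Yes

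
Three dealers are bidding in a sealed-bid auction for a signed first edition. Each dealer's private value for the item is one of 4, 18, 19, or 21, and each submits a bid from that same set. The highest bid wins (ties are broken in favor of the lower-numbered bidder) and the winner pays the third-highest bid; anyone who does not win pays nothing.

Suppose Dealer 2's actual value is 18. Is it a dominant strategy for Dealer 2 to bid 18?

No

Consider the case where Dealer 1 bids 4 and Dealer 3 bids 19.
Truthful bid 18: loses, pays 0, utility 0.
Bid 19 instead: wins, pays 4, utility 18 - 4 = 14.
Since 14 > 0, bidding 19 is strictly better here, so truthful bidding is not dominant.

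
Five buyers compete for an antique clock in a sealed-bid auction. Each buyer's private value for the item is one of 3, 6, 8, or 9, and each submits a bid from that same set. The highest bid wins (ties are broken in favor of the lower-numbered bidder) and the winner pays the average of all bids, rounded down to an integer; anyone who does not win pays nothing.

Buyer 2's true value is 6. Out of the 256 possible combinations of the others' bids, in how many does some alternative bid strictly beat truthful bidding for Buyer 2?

Others bid (3, 3, 3, 8): truth gives 0; bid 8 gives 1 > 0. Violating.
Others bid (3, 3, 3, 9): truth gives 0; bid 9 gives 1 > 0. Violating.
Others bid (3, 3, 6, 8): truth gives 0; bid 8 gives 1 > 0. Violating.
Others bid (3, 3, 8, 3): truth gives 0; bid 8 gives 1 > 0. Violating.
Others bid (3, 3, 3, 3): truth gives 3; no alternative beats it.
Others bid (3, 3, 3, 6): truth gives 2; no alternative beats it.
(Checking all 256 profiles: 26 have a profitable deviation, 230 do not.)

26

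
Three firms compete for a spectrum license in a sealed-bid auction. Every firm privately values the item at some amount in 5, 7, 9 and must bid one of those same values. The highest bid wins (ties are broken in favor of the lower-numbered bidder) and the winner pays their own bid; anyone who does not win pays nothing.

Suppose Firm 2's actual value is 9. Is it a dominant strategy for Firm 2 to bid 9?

No

Consider the case where Firm 1 bids 5 and Firm 3 bids 5.
Truthful bid 9: wins, pays 9, utility 9 - 9 = 0.
Bid 7 instead: wins, pays 7, utility 9 - 7 = 2.
Since 2 > 0, bidding 7 is strictly better here, so truthful bidding is not dominant.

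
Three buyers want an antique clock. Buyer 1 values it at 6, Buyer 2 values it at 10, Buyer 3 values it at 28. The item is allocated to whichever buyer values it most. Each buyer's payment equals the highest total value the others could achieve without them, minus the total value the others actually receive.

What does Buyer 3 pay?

10

Buyer 3 has the highest value and receives the item.
Without Buyer 3, the item would go to the next-highest value, 10, so the others could achieve 10.
With Buyer 3 present and winning, the others receive nothing, so their total is 0.
Payment = 10 - 0 = 10.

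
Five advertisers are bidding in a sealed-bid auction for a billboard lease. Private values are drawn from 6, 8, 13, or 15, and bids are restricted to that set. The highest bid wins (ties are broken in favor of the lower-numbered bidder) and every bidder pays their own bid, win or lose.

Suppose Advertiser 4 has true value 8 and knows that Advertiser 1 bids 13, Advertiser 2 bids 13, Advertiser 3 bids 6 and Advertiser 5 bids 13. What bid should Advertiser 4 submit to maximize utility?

6

Bid 6: loses but pays 6, utility -6.
Bid 8: loses but pays 8, utility -8.
Bid 13: loses but pays 13, utility -13.
Bid 15: wins, pays 15, utility 8 - 15 = -7.
The best choice is 6 with utility -6.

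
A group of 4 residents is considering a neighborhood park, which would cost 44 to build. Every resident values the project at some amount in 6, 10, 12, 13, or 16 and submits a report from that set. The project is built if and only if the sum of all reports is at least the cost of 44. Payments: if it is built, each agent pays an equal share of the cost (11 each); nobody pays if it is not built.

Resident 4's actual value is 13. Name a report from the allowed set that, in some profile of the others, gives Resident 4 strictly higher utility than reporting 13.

16

Suppose Resident 1 reports 6, Resident 2 reports 6 and Resident 3 reports 16.
Report 13: project not built, utility 0.
Report 16: project built, pays 11, utility 13 - 11 = 2.
So reporting 16 beats truth here (2 > 0).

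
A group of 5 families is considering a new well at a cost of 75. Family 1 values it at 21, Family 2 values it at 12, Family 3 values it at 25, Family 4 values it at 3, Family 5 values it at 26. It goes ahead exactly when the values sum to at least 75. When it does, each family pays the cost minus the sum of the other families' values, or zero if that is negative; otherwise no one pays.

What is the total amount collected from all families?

Total value 87 ≥ cost 75, so it is built.
Family 1: others sum to 66; max(0, 75 - 66) = 9.
Family 2: others sum to 75; max(0, 75 - 75) = 0.
Family 3: others sum to 62; max(0, 75 - 62) = 13.
Family 4: others sum to 84; max(0, 75 - 84) = 0.
Family 5: others sum to 61; max(0, 75 - 61) = 14.
Total collected = 9 + 0 + 13 + 0 + 14 = 36.

36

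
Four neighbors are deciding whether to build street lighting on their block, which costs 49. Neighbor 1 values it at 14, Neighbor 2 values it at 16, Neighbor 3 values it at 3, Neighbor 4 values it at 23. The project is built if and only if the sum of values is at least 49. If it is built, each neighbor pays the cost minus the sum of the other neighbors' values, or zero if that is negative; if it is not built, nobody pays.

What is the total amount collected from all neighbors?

32

Total value 56 ≥ cost 49, so it is built.
Neighbor 1: others sum to 42; max(0, 49 - 42) = 7.
Neighbor 2: others sum to 40; max(0, 49 - 40) = 9.
Neighbor 3: others sum to 53; max(0, 49 - 53) = 0.
Neighbor 4: others sum to 33; max(0, 49 - 33) = 16.
Total collected = 7 + 9 + 0 + 16 = 32.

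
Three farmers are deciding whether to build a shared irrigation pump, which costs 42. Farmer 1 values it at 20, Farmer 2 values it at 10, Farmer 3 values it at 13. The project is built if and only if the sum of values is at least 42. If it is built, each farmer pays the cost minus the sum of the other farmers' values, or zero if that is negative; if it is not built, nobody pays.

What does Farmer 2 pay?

Total value 43 ≥ cost 42, so the project is built.
The other farmers' values sum to 33.
Cost minus that sum is 42 - 33 = 9.

9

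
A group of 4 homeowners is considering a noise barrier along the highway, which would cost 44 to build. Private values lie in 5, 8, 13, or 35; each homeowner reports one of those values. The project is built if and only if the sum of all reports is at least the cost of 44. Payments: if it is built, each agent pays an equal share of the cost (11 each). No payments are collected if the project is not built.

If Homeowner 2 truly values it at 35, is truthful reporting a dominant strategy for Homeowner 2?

Check each profile of the others' reports and compare truth against every alternative report.
Others report (5, 5, 5): truth gives 24, best alternative gives 0.
Others report (5, 5, 8): truth gives 24, best alternative gives 0.
Others report (5, 5, 13): truth gives 24, best alternative gives 0.
Others report (5, 8, 5): truth gives 24, best alternative gives 0.
Others report (5, 8, 8): truth gives 24, best alternative gives 0.
Others report (5, 8, 13): truth gives 24, best alternative gives 0.
(Remaining 58 profiles checked similarly; truth is weakly best in each.)
In every case the truthful report is at least as good as any alternative, so it is a dominant strategy.

Yes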